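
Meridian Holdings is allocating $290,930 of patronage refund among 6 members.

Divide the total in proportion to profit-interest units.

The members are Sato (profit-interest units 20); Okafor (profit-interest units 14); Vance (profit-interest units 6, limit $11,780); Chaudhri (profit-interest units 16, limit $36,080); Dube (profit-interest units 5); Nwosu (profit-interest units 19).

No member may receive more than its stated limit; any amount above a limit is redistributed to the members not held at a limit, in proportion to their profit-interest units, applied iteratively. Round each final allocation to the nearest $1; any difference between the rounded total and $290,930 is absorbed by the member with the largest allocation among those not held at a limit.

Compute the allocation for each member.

Sato: $83,818 | Okafor: $58,672 | Vance: $11,780 | Chaudhri: $36,080 | Dube: $20,954 | Nwosu: $79,626

Combined profit-interest units = 80.
Proportional shares (ignoring caps): Sato 72,732.50; Okafor 50,912.75; Vance 21,819.75; Chaudhri 58,186.00; Dube 18,183.12; Nwosu 69,095.88.
Capped: Vance ($11,780), Chaudhri ($36,080); balance $243,070 reallocated over remaining profit-interest units 58.
Shares after redistribution: Sato 83,817.24 → $83,817; Okafor 58,672.07 → $58,672; Dube 20,954.31 → $20,954; Nwosu 79,626.38 → $79,626.
Rounding difference +$1 applied to Sato → $83,818.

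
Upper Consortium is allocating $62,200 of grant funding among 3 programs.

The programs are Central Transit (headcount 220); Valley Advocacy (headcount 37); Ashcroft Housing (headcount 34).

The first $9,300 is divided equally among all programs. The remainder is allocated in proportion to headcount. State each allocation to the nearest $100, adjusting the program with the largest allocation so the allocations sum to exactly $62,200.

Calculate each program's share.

Central Transit: $43,100 · Valley Advocacy: $9,800 · Ashcroft Housing: $9,300

$9,300 shared equally gives $3,100 per program.
Remainder $52,900 by headcount (total 291): Central Transit 39,993.13 → $40,000; Valley Advocacy 6,726.12 → $6,700; Ashcroft Housing 6,180.76 → $6,200.
Totals: Central Transit $3,100 + $40,000 = $43,100; Valley Advocacy $3,100 + $6,700 = $9,800; Ashcroft Housing $3,100 + $6,200 = $9,300.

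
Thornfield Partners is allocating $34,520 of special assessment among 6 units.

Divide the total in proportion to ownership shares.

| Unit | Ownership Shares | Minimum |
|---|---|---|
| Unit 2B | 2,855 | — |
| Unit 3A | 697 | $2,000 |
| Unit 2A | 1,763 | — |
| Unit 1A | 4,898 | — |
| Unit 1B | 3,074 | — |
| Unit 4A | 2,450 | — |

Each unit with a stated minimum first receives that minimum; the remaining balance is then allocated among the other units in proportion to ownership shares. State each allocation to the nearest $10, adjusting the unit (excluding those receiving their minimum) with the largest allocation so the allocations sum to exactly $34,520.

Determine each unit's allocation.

Minimums first: Unit 3A $2,000. Residual $32,520.
Residual split over remaining ownership shares 15,040: Unit 2B 6,173.18 → $6,170; Unit 2A 3,812.02 → $3,810; Unit 1A 10,590.62 → $10,590; Unit 1B 6,646.71 → $6,650; Unit 4A 5,297.47 → $5,300.

Unit 2B: $6,170 | Unit 3A: $2,000 | Unit 2A: $3,810 | Unit 1A: $10,590 | Unit 1B: $6,650 | Unit 4A: $5,300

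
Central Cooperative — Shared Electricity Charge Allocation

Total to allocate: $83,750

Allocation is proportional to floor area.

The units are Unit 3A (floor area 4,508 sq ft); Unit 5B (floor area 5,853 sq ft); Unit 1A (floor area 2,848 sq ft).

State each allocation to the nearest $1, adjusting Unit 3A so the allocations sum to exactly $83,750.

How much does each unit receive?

Unit 3A: $28,583 · Unit 5B: $37,110 · Unit 1A: $18,057

Sum of floor area: 13,209.
Raw shares: Unit 3A 4,508/13,209 × $83,750 = 28,582.41; Unit 5B 5,853/13,209 × $83,750 = 37,110.21; Unit 1A 2,848/13,209 × $83,750 = 18,057.39.
Rounded to nearest $1: Unit 3A $28,582; Unit 5B $37,110; Unit 1A $18,057. Sum = $83,749.
Difference $83,750 − $83,749 = +$1 applied to Unit 3A: Unit 3A becomes $28,583.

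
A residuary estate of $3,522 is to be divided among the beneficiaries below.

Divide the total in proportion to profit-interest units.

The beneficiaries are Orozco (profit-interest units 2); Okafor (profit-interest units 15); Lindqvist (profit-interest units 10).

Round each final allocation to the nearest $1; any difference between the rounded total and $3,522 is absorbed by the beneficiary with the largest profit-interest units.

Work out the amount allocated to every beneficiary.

Orozco: $261; Okafor: $1,957; Lindqvist: $1,304

Total profit-interest units = 2 + 15 + 10 = 27.
Raw shares: Orozco 260.89; Okafor 1,956.67; Lindqvist 1,304.44.
Rounded to nearest $1: Orozco $261; Okafor $1,957; Lindqvist $1,304. Sum = $3,522.
Sum already equals the total — no adjustment.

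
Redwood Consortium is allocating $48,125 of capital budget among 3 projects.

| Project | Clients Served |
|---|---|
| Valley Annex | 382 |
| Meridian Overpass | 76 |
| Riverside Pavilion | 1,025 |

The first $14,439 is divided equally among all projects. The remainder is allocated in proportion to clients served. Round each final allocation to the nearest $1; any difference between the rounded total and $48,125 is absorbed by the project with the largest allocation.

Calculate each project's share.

Valley Annex: $13,490 | Meridian Overpass: $6,539 | Riverside Pavilion: $28,096

First tranche $14,439 split equally: $4,813 each.
Remainder $33,686 by clients served (total 1,483): Valley Annex 8,677.04 → $8,677; Meridian Overpass 1,726.32 → $1,726; Riverside Pavilion 23,282.64 → $23,283.
Totals: Valley Annex $4,813 + $8,677 = $13,490; Meridian Overpass $4,813 + $1,726 = $6,539; Riverside Pavilion $4,813 + $23,283 = $28,096.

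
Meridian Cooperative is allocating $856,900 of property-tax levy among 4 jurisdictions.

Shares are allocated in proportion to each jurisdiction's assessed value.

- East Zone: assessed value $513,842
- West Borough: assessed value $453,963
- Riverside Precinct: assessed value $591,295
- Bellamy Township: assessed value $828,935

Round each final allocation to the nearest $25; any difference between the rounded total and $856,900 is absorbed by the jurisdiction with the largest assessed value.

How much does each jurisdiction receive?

East Zone: $184,375 · West Borough: $162,900 · Riverside Precinct: $212,175 · Bellamy Township: $297,450

Total assessed value = 513,842 + 453,963 + 591,295 + 828,935 = 2,388,035.
Proportional shares: East Zone 184,382.23; West Borough 162,895.81; Riverside Precinct 212,174.73; Bellamy Township 297,447.23.
After rounding ($25): East Zone $184,375; West Borough $162,900; Riverside Precinct $212,175; Bellamy Township $297,450. Sum = $856,900.
Sum already equals the total — no adjustment.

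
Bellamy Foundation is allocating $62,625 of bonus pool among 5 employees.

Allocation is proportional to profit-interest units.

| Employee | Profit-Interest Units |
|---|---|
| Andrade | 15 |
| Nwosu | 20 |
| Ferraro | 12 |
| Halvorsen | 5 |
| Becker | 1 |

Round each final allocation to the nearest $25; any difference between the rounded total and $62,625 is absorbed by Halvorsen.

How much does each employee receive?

Andrade: $17,725 · Nwosu: $23,625 · Ferraro: $14,175 · Halvorsen: $5,925 · Becker: $1,175

Total profit-interest units = 53.
Proportional shares: Andrade 15/53 × $62,625 = 17,724.06; Nwosu 20/53 × $62,625 = 23,632.08; Ferraro 12/53 × $62,625 = 14,179.25; Halvorsen 5/53 × $62,625 = 5,908.02; Becker 1/53 × $62,625 = 1,181.60.
After rounding ($25): Andrade $17,725; Nwosu $23,625; Ferraro $14,175; Halvorsen $5,900; Becker $1,175. Sum = $62,600.
Difference $62,625 − $62,600 = +$25 applied to Halvorsen: Halvorsen becomes $5,925.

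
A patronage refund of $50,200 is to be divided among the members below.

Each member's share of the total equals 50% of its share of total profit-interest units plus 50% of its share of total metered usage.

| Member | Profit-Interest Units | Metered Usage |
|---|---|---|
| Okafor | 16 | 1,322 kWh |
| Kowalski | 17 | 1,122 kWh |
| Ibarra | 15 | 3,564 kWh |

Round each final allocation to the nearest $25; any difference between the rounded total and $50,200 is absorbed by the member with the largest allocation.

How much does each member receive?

Okafor: $13,900; Kowalski: $13,575; Ibarra: $22,725

Profit-interest units total 48; metered usage total 6,008.
Combined weights (50% profit-interest units + 50% metered usage): Okafor 0.2767; Kowalski 0.2705; Ibarra 0.4529.
Pro-rata amounts: Okafor 13,889.67; Kowalski 13,577.03; Ibarra 22,733.30.
After rounding ($25): Okafor $13,900; Kowalski $13,575; Ibarra $22,725. Sum = $50,200.
Rounded total matches; no reconciliation needed.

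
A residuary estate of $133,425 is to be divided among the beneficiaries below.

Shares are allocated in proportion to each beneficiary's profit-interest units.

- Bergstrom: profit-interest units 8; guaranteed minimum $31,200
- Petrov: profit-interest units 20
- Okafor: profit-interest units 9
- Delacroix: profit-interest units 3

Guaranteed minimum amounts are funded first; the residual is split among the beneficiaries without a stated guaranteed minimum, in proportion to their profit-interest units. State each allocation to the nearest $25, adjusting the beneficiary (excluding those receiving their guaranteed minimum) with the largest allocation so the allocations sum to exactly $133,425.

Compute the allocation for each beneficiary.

Bergstrom: $31,200; Petrov: $63,900; Okafor: $28,750; Delacroix: $9,575

Minimums first: Bergstrom $31,200. Residual $102,225.
Residual split over remaining profit-interest units 32: Petrov 63,890.62 → $63,900; Okafor 28,750.78 → $28,750; Delacroix 9,583.59 → $9,575.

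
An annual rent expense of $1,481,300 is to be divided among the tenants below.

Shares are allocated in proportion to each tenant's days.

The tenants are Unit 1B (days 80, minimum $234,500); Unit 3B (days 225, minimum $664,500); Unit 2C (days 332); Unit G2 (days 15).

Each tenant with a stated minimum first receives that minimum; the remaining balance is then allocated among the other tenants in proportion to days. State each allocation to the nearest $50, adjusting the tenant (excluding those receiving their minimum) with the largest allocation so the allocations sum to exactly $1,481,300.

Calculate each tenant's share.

Minimums first: Unit 1B $234,500; Unit 3B $664,500. Remaining pool $582,300.
Remaining pool split over remaining days 347: Unit 2C 557,128.53 → $557,150; Unit G2 25,171.47 → $25,150.

Unit 1B: $234,500 | Unit 3B: $664,500 | Unit 2C: $557,150 | Unit G2: $25,150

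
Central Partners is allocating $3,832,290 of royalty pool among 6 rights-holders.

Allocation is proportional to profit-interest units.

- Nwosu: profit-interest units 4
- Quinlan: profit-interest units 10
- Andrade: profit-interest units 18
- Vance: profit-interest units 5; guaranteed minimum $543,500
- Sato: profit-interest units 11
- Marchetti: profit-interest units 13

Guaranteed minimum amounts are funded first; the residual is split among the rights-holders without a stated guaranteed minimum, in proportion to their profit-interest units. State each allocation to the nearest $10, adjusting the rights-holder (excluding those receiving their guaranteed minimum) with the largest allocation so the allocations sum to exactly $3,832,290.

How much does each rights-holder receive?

Nwosu: $234,910 · Quinlan: $587,280 · Andrade: $1,057,120 · Vance: $543,500 · Sato: $646,010 · Marchetti: $763,470

Fund the minimums — Vance $543,500. Residual $3,288,790.
Residual split over remaining profit-interest units 56: Nwosu 234,913.57 → $234,910; Quinlan 587,283.93 → $587,280; Andrade 1,057,111.07 → $1,057,110; Sato 646,012.32 → $646,010; Marchetti 763,469.11 → $763,470.
Rounding difference +$10 applied to Andrade → $1,057,120.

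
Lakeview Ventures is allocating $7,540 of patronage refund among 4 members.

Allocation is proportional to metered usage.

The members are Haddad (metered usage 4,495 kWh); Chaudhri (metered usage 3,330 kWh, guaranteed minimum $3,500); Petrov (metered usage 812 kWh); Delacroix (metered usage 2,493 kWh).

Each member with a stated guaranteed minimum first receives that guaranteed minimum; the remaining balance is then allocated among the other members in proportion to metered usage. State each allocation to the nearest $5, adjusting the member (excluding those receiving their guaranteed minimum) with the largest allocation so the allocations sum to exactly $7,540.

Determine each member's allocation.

Fund the minimums — Chaudhri $3,500. Remaining pool $4,040.
Remaining pool split over remaining metered usage 7,800: Haddad 2,328.18 → $2,330; Petrov 420.57 → $420; Delacroix 1,291.25 → $1,290.

Haddad: $2,330 · Chaudhri: $3,500 · Petrov: $420 · Delacroix: $1,290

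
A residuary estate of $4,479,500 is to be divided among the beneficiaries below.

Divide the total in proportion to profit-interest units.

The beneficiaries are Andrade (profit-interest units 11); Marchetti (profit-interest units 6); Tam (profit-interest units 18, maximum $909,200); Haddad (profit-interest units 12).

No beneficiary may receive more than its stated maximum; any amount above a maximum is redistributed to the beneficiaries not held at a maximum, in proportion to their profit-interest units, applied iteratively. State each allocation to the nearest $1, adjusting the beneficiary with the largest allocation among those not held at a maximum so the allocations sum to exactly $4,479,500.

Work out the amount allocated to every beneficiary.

Andrade: $1,354,252 | Marchetti: $738,683 | Tam: $909,200 | Haddad: $1,477,365

Sum of profit-interest units: 47.
Proportional shares (ignoring caps): Andrade 1,048,393.62; Marchetti 571,851.06; Tam 1,715,553.19; Haddad 1,143,702.13.
Held at cap: Tam ($909,200); residual $3,570,300 reallocated over remaining profit-interest units 29.
Shares after redistribution: Andrade 1,354,251.72 → $1,354,252; Marchetti 738,682.76 → $738,683; Haddad 1,477,365.52 → $1,477,366.
Rounding difference −$1 applied to Haddad → $1,477,365.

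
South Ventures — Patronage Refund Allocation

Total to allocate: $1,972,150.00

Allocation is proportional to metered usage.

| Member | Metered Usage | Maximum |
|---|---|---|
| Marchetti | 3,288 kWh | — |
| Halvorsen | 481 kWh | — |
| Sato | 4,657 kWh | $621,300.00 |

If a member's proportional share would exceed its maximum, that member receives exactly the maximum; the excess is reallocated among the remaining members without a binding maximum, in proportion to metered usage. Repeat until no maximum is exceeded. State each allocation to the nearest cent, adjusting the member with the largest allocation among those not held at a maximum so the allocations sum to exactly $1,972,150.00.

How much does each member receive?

Marchetti: $1,178,454.44 · Halvorsen: $172,395.56 · Sato: $621,300.00

Metered usage total: 8,426.
Unconstrained shares: Marchetti 769,573.8429; Halvorsen 112,580.6017; Sato 1,089,995.5554.
Capped: Sato ($621,300.00); remaining pool $1,350,850.00 reallocated over remaining metered usage 3,769.
Remaining shares: Marchetti 1,178,454.4441 → $1,178,454.44; Halvorsen 172,395.5559 → $172,395.56.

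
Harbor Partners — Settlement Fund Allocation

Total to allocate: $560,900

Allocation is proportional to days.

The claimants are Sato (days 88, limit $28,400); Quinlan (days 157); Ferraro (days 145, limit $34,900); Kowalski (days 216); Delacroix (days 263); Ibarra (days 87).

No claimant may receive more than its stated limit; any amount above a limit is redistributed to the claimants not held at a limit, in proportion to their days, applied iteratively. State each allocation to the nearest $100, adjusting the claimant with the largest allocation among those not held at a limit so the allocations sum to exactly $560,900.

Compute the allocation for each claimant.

Sum of days: 956.
Pro-rata shares before constraints: Sato 51,630.96; Quinlan 92,114.33; Ferraro 85,073.74; Kowalski 126,730.54; Delacroix 154,306.17; Ibarra 51,044.25.
Capped: Sato ($28,400), Ferraro ($34,900); residual $497,600 reallocated over remaining days 723.
Redistributed shares: Quinlan 108,054.22 → $108,100; Kowalski 148,660.58 → $148,700; Delacroix 181,008.02 → $181,000; Ibarra 59,877.18 → $59,900.
Rounding difference −$100 applied to Delacroix → $180,900.

Sato: $28,400 | Quinlan: $108,100 | Ferraro: $34,900 | Kowalski: $148,700 | Delacroix: $180,900 | Ibarra: $59,900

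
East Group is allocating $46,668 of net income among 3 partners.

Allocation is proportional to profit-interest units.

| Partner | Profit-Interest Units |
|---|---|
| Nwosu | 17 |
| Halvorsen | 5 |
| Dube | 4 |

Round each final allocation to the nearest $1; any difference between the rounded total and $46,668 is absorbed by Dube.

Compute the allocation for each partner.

Profit-interest units total: 26.
Unrounded shares: Nwosu 17/26 × $46,668 = 30,513.69; Halvorsen 5/26 × $46,668 = 8,974.62; Dube 4/26 × $46,668 = 7,179.69.
At nearest $1: Nwosu $30,514; Halvorsen $8,975; Dube $7,180. Sum = $46,669.
Difference $46,668 − $46,669 = −$1 applied to Dube: Dube becomes $7,179.

Nwosu: $30,514 · Halvorsen: $8,975 · Dube: $7,179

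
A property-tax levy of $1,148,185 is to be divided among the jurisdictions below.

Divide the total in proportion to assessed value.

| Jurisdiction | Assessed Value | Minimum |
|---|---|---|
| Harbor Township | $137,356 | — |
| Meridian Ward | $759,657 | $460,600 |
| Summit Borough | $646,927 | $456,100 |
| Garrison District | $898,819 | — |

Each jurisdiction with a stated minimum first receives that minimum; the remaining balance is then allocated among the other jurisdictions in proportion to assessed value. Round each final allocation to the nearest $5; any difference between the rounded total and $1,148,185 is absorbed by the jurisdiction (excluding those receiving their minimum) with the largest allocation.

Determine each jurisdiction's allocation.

Guaranteed amounts: Meridian Ward $460,600; Summit Borough $456,100. Balance $231,485.
Balance split over remaining assessed value 1,036,175: Harbor Township 30,685.80 → $30,685; Garrison District 200,799.20 → $200,800.

Harbor Township: $30,685 | Meridian Ward: $460,600 | Summit Borough: $456,100 | Garrison District: $200,800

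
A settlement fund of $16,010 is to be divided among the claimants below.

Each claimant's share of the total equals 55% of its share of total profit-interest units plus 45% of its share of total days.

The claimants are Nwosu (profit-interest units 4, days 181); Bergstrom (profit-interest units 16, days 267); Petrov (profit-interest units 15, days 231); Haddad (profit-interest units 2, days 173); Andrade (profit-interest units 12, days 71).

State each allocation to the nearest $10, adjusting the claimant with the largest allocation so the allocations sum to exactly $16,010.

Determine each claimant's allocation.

Nwosu: $2,130; Bergstrom: $4,960; Petrov: $4,500; Haddad: $1,710; Andrade: $2,710

Totals — profit-interest units 49, days 923.
Combined weights (55% profit-interest units + 45% days): Nwosu 0.1331; Bergstrom 0.3098; Petrov 0.2810; Haddad 0.1068; Andrade 0.1693.
Pro-rata amounts: Nwosu 2,131.62; Bergstrom 4,959.34; Petrov 4,498.64; Haddad 1,709.76; Andrade 2,710.64.
After rounding ($10): Nwosu $2,130; Bergstrom $4,960; Petrov $4,500; Haddad $1,710; Andrade $2,710. Sum = $16,010.
No rounding difference to absorb.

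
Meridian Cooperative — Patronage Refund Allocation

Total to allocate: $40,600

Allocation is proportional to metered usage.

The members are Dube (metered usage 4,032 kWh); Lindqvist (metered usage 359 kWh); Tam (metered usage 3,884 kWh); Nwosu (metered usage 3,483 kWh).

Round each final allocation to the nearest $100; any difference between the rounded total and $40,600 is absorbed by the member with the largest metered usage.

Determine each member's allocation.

Sum of metered usage: 4,032 + 359 + 3,884 + 3,483 = 11,758.
Raw shares: Dube 13,922.37; Lindqvist 1,239.62; Tam 13,411.33; Nwosu 12,026.69.
After rounding ($100): Dube $13,900; Lindqvist $1,200; Tam $13,400; Nwosu $12,000. Sum = $40,500.
Difference $40,600 − $40,500 = +$100 applied to largest metered usage (Dube): Dube becomes $14,000.

Dube: $14,000; Lindqvist: $1,200; Tam: $13,400; Nwosu: $12,000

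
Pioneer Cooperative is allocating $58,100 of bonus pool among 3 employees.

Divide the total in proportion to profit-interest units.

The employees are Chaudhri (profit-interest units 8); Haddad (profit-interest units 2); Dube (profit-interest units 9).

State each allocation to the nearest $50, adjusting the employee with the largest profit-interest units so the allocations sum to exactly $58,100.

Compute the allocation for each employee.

Chaudhri: $24,450; Haddad: $6,100; Dube: $27,550

Total profit-interest units = 8 + 2 + 9 = 19.
Unrounded shares: Chaudhri 24,463.16; Haddad 6,115.79; Dube 27,521.05.
After rounding ($50): Chaudhri $24,450; Haddad $6,100; Dube $27,500. Sum = $58,050.
Difference $58,100 − $58,050 = +$50 applied to largest profit-interest units (Dube): Dube becomes $27,550.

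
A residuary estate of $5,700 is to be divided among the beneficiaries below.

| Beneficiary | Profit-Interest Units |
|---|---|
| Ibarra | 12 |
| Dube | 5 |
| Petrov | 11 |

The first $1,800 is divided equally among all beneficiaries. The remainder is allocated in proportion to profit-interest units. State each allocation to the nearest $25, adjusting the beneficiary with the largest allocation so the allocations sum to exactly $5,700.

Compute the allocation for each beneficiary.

Ibarra: $2,275; Dube: $1,300; Petrov: $2,125

$1,800 shared equally gives $600 per beneficiary.
Remainder $3,900 by profit-interest units (total 28): Ibarra 1,671.43 → $1,675; Dube 696.43 → $700; Petrov 1,532.14 → $1,525.
Totals: Ibarra $600 + $1,675 = $2,275; Dube $600 + $700 = $1,300; Petrov $600 + $1,525 = $2,125.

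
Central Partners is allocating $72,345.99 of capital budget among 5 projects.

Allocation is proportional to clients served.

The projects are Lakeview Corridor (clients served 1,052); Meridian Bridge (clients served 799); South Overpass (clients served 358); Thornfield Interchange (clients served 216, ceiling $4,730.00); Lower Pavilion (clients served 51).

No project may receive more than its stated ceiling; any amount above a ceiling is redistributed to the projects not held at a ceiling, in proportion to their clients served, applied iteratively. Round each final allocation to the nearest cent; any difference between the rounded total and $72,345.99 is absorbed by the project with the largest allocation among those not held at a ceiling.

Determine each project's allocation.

Lakeview Corridor: $31,474.34 · Meridian Bridge: $23,904.95 · South Overpass: $10,710.85 · Thornfield Interchange: $4,730.00 · Lower Pavilion: $1,525.85

Clients served total: 2,476.
Pro-rata shares before constraints: Lakeview Corridor 30,738.2801; Meridian Bridge 23,345.8990; South Overpass 10,460.3653; Thornfield Interchange 6,311.2818; Lower Pavilion 1,490.1638.
Capped: Thornfield Interchange ($4,730.00); remaining pool $67,615.99 reallocated over remaining clients served 2,260.
Shares after redistribution: Lakeview Corridor 31,474.3458 → $31,474.35; Meridian Bridge 23,904.9451 → $23,904.95; South Overpass 10,710.8515 → $10,710.85; Lower Pavilion 1,525.8476 → $1,525.85.
Rounding difference −$0.01 applied to Lakeview Corridor → $31,474.34.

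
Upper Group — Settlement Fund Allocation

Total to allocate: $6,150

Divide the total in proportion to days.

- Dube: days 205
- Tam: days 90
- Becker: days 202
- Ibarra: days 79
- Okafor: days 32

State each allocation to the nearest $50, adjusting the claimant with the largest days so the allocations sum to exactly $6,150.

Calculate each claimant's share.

Days total: 205 + 90 + 202 + 79 + 32 = 608.
Raw shares: Dube 2,073.60; Tam 910.36; Becker 2,043.26; Ibarra 799.10; Okafor 323.68.
After rounding ($50): Dube $2,050; Tam $900; Becker $2,050; Ibarra $800; Okafor $300. Sum = $6,100.
Difference $6,150 − $6,100 = +$50 applied to largest days (Dube): Dube becomes $2,100.

Dube: $2,100 | Tam: $900 | Becker: $2,050 | Ibarra: $800 | Okafor: $300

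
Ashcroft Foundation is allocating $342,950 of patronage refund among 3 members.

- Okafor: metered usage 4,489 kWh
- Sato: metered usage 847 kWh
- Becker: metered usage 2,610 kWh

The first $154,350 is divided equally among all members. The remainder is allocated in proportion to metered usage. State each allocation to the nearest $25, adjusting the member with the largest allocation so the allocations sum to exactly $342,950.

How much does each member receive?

Okafor: $158,000 · Sato: $71,550 · Becker: $113,400

First tranche $154,350 split equally: $51,450 each.
Remainder $188,600 by metered usage (total 7,946): Okafor 106,547.37 → $106,550; Sato 20,103.73 → $20,100; Becker 61,948.91 → $61,950.
Totals: Okafor $51,450 + $106,550 = $158,000; Sato $51,450 + $20,100 = $71,550; Becker $51,450 + $61,950 = $113,400.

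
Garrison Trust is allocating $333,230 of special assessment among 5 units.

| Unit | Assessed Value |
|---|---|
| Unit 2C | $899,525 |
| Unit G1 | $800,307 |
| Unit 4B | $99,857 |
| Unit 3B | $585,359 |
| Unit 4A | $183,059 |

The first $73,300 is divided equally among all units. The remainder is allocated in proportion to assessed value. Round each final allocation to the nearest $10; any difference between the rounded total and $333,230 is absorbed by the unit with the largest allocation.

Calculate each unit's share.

Unit 2C: $105,700 | Unit G1: $95,660 | Unit 4B: $24,770 | Unit 3B: $73,910 | Unit 4A: $33,190

$73,300 shared equally gives $14,660 per unit.
Remainder $259,930 by assessed value (total 2,568,107): Unit 2C 91,045.09 → $91,050; Unit G1 81,002.78 → $81,000; Unit 4B 10,106.99 → $10,110; Unit 3B 59,246.89 → $59,250; Unit 4A 18,528.25 → $18,530.
Rounding difference −$10 on remainder applied to Unit 2C.
Totals: Unit 2C $14,660 + $91,040 = $105,700; Unit G1 $14,660 + $81,000 = $95,660; Unit 4B $14,660 + $10,110 = $24,770; Unit 3B $14,660 + $59,250 = $73,910; Unit 4A $14,660 + $18,530 = $33,190.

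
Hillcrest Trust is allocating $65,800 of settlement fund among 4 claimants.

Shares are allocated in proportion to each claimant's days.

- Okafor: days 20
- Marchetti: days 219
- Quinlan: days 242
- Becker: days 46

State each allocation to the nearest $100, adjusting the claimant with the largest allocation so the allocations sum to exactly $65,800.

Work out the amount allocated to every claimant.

Days total: 527.
Raw shares: Okafor 20/527 × $65,800 = 2,497.15; Marchetti 219/527 × $65,800 = 27,343.83; Quinlan 242/527 × $65,800 = 30,215.56; Becker 46/527 × $65,800 = 5,743.45.
After rounding ($100): Okafor $2,500; Marchetti $27,300; Quinlan $30,200; Becker $5,700. Sum = $65,700.
Difference $65,800 − $65,700 = +$100 applied to largest allocation (Quinlan): Quinlan becomes $30,300.

Okafor: $2,500 | Marchetti: $27,300 | Quinlan: $30,300 | Becker: $5,700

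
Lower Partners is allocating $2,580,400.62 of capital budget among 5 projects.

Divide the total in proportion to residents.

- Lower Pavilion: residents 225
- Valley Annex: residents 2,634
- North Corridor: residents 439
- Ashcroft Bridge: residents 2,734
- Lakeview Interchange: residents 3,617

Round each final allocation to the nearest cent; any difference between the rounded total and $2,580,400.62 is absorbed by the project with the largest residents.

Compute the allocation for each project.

Lower Pavilion: $60,171.02; Valley Annex: $704,402.03; North Corridor: $117,400.34; Ashcroft Bridge: $731,144.71; Lakeview Interchange: $967,282.52

Combined residents = 225 + 2,634 + 439 + 2,734 + 3,617 = 9,649.
Raw shares: Lower Pavilion 60,171.0166; Valley Annex 704,402.0347; North Corridor 117,400.3391; Ashcroft Bridge 731,144.7088; Lakeview Interchange 967,282.5207.
At nearest cent: Lower Pavilion $60,171.02; Valley Annex $704,402.03; North Corridor $117,400.34; Ashcroft Bridge $731,144.71; Lakeview Interchange $967,282.52. Sum = $2,580,400.62.
No rounding difference to absorb.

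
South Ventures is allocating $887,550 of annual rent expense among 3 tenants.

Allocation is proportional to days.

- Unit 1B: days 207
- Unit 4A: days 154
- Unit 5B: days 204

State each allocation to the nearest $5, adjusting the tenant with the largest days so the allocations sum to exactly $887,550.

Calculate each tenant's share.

Unit 1B: $325,175 | Unit 4A: $241,915 | Unit 5B: $320,460

Total days = 207 + 154 + 204 = 565.
Pro-rata amounts: Unit 1B 325,173.19; Unit 4A 241,916.28; Unit 5B 320,460.53.
Rounded to nearest $5: Unit 1B $325,175; Unit 4A $241,915; Unit 5B $320,460. Sum = $887,550.
No rounding difference to absorb.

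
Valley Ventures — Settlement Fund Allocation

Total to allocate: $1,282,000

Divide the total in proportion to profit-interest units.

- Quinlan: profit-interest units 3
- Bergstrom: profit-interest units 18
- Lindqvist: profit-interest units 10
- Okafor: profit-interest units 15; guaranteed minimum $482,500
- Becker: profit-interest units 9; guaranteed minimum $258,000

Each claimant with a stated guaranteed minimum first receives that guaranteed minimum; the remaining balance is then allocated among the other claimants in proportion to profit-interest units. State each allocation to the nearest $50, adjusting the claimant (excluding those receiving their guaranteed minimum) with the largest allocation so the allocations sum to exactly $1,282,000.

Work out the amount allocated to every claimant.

Guaranteed amounts: Okafor $482,500; Becker $258,000. Residual $541,500.
Residual split over remaining profit-interest units 31: Quinlan 52,403.23 → $52,400; Bergstrom 314,419.35 → $314,400; Lindqvist 174,677.42 → $174,700.

Quinlan: $52,400 | Bergstrom: $314,400 | Lindqvist: $174,700 | Okafor: $482,500 | Becker: $258,000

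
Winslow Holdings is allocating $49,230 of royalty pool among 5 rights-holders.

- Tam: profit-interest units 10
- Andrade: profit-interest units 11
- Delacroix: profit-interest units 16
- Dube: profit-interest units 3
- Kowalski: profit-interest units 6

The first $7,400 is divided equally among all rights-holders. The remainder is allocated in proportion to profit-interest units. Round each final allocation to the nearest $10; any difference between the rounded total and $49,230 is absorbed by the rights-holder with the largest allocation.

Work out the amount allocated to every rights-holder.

Tam: $10,570 · Andrade: $11,480 · Delacroix: $16,030 · Dube: $4,210 · Kowalski: $6,940

$7,400 shared equally gives $1,480 per rights-holder.
Remainder $41,830 by profit-interest units (total 46): Tam 9,093.48 → $9,090; Andrade 10,002.83 → $10,000; Delacroix 14,549.57 → $14,550; Dube 2,728.04 → $2,730; Kowalski 5,456.09 → $5,460.
Totals: Tam $1,480 + $9,090 = $10,570; Andrade $1,480 + $10,000 = $11,480; Delacroix $1,480 + $14,550 = $16,030; Dube $1,480 + $2,730 = $4,210; Kowalski $1,480 + $5,460 = $6,940.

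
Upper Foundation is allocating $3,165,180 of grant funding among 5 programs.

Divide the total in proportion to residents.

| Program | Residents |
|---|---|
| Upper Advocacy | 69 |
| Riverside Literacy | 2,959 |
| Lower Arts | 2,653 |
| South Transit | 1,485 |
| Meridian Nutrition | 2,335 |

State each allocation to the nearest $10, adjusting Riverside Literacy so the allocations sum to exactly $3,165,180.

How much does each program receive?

Combined residents = 9,501.
Pro-rata amounts: Upper Advocacy 69/9,501 × $3,165,180 = 22,986.78; Riverside Literacy 2,959/9,501 × $3,165,180 = 985,766.51; Lower Arts 2,653/9,501 × $3,165,180 = 883,825.13; South Transit 1,485/9,501 × $3,165,180 = 494,715.54; Meridian Nutrition 2,335/9,501 × $3,165,180 = 777,886.04.
At nearest $10: Upper Advocacy $22,990; Riverside Literacy $985,770; Lower Arts $883,830; South Transit $494,720; Meridian Nutrition $777,890. Sum = $3,165,200.
Difference $3,165,180 − $3,165,200 = −$20 applied to Riverside Literacy: Riverside Literacy becomes $985,750.

Upper Advocacy: $22,990; Riverside Literacy: $985,750; Lower Arts: $883,830; South Transit: $494,720; Meridian Nutrition: $777,890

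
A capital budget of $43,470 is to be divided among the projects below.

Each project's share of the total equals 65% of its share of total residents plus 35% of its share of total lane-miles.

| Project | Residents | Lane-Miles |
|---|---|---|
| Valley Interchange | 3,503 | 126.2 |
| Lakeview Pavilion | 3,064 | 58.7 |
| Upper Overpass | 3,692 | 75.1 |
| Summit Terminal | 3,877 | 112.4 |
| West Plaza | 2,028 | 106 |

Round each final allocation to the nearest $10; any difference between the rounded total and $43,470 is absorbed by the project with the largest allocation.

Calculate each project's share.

Residents total 16,164; lane-miles total 478.4.
Composite weights (65% residents + 35% lane-miles): Valley Interchange 0.2332; Lakeview Pavilion 0.1662; Upper Overpass 0.2034; Summit Terminal 0.2381; West Plaza 0.1591.
Raw shares: Valley Interchange 10,136.95; Lakeview Pavilion 7,222.86; Upper Overpass 8,842.20; Summit Terminal 10,351.84; West Plaza 6,916.15.
After rounding ($10): Valley Interchange $10,140; Lakeview Pavilion $7,220; Upper Overpass $8,840; Summit Terminal $10,350; West Plaza $6,920. Sum = $43,470.
Rounded total matches; no reconciliation needed.

Valley Interchange: $10,140 | Lakeview Pavilion: $7,220 | Upper Overpass: $8,840 | Summit Terminal: $10,350 | West Plaza: $6,920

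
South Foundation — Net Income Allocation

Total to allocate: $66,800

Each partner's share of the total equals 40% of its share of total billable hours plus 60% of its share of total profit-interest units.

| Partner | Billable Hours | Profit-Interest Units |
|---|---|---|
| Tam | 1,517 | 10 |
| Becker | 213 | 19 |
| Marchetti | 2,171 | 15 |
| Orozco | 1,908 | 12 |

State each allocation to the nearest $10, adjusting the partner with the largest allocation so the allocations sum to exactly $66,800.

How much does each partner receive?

Tam: $14,130 · Becker: $14,580 · Marchetti: $20,730 · Orozco: $17,360

Billable hours total 5,809; profit-interest units total 56.
Combined weights (40% billable hours + 60% profit-interest units): Tam 0.2116; Becker 0.2182; Marchetti 0.3102; Orozco 0.2600.
Raw shares: Tam 14,134.98; Becker 14,578.32; Marchetti 20,721.79; Orozco 17,364.91.
Rounded to nearest $10: Tam $14,130; Becker $14,580; Marchetti $20,720; Orozco $17,360. Sum = $66,790.
Difference $66,800 − $66,790 = +$10 applied to largest allocation (Marchetti): Marchetti becomes $20,730.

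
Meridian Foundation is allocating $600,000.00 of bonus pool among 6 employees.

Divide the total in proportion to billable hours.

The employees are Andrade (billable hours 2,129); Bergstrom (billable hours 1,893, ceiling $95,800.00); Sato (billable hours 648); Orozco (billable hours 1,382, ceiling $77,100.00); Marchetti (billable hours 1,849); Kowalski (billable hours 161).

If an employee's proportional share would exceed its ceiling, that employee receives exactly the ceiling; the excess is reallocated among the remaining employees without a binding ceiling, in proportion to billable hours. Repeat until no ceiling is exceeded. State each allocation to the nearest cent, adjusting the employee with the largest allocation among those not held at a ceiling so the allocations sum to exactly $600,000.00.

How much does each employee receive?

Andrade: $189,951.10; Bergstrom: $95,800.00; Sato: $57,815.08; Orozco: $77,100.00; Marchetti: $164,969.27; Kowalski: $14,364.55

Combined billable hours = 8,062.
Proportional shares (ignoring caps): Andrade 158,447.0355; Bergstrom 140,883.1555; Sato 48,226.2466; Orozco 102,852.8901; Marchetti 137,608.5339; Kowalski 11,982.1384.
Cap binds for Bergstrom ($95,800.00), Orozco ($77,100.00); balance $427,100.00 reallocated over remaining billable hours 4,787.
Redistributed shares: Andrade 189,951.0967 → $189,951.10; Sato 57,815.0825 → $57,815.08; Marchetti 164,969.2709 → $164,969.27; Kowalski 14,364.5498 → $14,364.55.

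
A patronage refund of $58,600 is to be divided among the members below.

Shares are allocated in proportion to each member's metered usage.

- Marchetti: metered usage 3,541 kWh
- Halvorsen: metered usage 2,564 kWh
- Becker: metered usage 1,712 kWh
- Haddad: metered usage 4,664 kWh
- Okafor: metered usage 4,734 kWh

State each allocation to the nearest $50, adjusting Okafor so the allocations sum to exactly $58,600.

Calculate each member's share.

Combined metered usage = 17,215.
Pro-rata amounts: Marchetti 3,541/17,215 × $58,600 = 12,053.59; Halvorsen 2,564/17,215 × $58,600 = 8,727.88; Becker 1,712/17,215 × $58,600 = 5,827.66; Haddad 4,664/17,215 × $58,600 = 15,876.29; Okafor 4,734/17,215 × $58,600 = 16,114.57.
Rounded to nearest $50: Marchetti $12,050; Halvorsen $8,750; Becker $5,850; Haddad $15,900; Okafor $16,100. Sum = $58,650.
Difference $58,600 − $58,650 = −$50 applied to Okafor: Okafor becomes $16,050.

Marchetti: $12,050; Halvorsen: $8,750; Becker: $5,850; Haddad: $15,900; Okafor: $16,050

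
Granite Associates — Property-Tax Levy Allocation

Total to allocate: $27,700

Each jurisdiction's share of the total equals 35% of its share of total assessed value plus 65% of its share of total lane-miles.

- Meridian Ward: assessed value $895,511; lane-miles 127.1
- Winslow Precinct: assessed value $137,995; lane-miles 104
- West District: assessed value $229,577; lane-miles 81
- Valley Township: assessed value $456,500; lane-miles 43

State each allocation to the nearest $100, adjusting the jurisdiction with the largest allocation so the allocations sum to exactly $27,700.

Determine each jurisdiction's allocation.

Totals — assessed value 1,719,583, lane-miles 355.1.
Combined weights (35% assessed value + 65% lane-miles): Meridian Ward 0.4149; Winslow Precinct 0.2185; West District 0.1950; Valley Township 0.1716.
Raw shares: Meridian Ward 11,493.37; Winslow Precinct 6,051.23; West District 5,401.38; Valley Township 4,754.02.
At nearest $100: Meridian Ward $11,500; Winslow Precinct $6,100; West District $5,400; Valley Township $4,800. Sum = $27,800.
Difference $27,700 − $27,800 = −$100 applied to largest allocation (Meridian Ward): Meridian Ward becomes $11,400.

Meridian Ward: $11,400 · Winslow Precinct: $6,100 · West District: $5,400 · Valley Township: $4,800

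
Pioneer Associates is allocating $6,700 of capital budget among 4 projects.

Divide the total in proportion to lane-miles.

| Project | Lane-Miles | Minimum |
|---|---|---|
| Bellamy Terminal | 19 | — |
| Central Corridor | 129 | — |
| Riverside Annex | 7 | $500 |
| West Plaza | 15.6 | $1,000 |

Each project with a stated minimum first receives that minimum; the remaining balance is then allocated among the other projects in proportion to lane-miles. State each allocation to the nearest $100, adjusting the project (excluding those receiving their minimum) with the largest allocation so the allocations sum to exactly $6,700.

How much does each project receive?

Guaranteed amounts: Riverside Annex $500; West Plaza $1,000. Remaining pool $5,200.
Remaining pool split over remaining lane-miles 148: Bellamy Terminal 667.57 → $700; Central Corridor 4,532.43 → $4,500.

Bellamy Terminal: $700 | Central Corridor: $4,500 | Riverside Annex: $500 | West Plaza: $1,000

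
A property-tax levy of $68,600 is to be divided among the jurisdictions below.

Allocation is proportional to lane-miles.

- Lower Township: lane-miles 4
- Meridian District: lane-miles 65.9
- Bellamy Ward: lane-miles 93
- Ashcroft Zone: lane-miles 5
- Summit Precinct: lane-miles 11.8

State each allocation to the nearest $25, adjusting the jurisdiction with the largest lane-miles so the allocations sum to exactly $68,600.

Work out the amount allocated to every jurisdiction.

Sum of lane-miles: 4 + 65.9 + 93 + 5 + 11.8 = 179.7.
Proportional shares: Lower Township 1,526.99; Meridian District 25,157.15; Bellamy Ward 35,502.50; Ashcroft Zone 1,908.74; Summit Precinct 4,504.62.
Rounded to nearest $25: Lower Township $1,525; Meridian District $25,150; Bellamy Ward $35,500; Ashcroft Zone $1,900; Summit Precinct $4,500. Sum = $68,575.
Difference $68,600 − $68,575 = +$25 applied to largest lane-miles (Bellamy Ward): Bellamy Ward becomes $35,525.

Lower Township: $1,525 · Meridian District: $25,150 · Bellamy Ward: $35,525 · Ashcroft Zone: $1,900 · Summit Precinct: $4,500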